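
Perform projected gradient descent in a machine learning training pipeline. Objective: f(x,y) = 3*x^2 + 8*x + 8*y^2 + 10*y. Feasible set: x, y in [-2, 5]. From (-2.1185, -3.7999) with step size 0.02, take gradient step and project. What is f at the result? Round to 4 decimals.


Step 1: Compute gradient at (-2.1185, -3.7999).
grad_x = 2*3*-2.1185 + 8 = -4.711
grad_y = 2*8*-3.7999 + 10 = -50.7984
Step 2: Gradient step.
x_raw = -2.1185 - 0.02*-4.711 = -2.0243
y_raw = -3.7999 - 0.02*-50.7984 = -2.7839
Step 3: Project onto [-2, 5].
x_proj = clip(-2.0243) = -2.0
y_proj = clip(-2.7839) = -2.0
Step 4: Evaluate f.
f(-2.0, -2.0) = 8.0


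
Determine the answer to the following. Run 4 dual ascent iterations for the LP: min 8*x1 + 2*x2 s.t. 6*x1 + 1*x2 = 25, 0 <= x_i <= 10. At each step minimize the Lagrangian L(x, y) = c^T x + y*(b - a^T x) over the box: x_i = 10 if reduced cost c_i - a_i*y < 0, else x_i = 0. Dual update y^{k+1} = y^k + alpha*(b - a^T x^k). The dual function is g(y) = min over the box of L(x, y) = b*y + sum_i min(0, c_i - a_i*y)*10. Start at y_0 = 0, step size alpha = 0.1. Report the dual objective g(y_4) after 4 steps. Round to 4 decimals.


Dual ascent for LP: min 8*x1 + 2*x2, 6*x1 + 1*x2 = 25, 0 <= x_i <= 10
Step 1: y^k = 0.0, reduced costs: (8.0, 2.0)
  x^k = (0.0, 0.0), subgradient = b - a^T x = 25.0
  y^{k+1} = 0.0 + 0.1*25.0 = 2.5
Step 2: y^k = 2.5, reduced costs: (-7.0, -0.5)
  x^k = (10.0, 10.0), subgradient = b - a^T x = -45.0
  y^{k+1} = 2.5 + 0.1*-45.0 = -2.0
Step 3: y^k = -2.0, reduced costs: (20.0, 4.0)
  x^k = (0.0, 0.0), subgradient = b - a^T x = 25.0
  y^{k+1} = -2.0 + 0.1*25.0 = 0.5
Step 4: y^k = 0.5, reduced costs: (5.0, 1.5)
  x^k = (0.0, 0.0), subgradient = b - a^T x = 25.0
  y^{k+1} = 0.5 + 0.1*25.0 = 3.0
Dual objective at y_4 = 3.0: reduced costs (-10.0, -1.0), box minimizer x = (10.0, 10.0)
g(y_4) = b*y + (c1 - a1*y)*x1 + (c2 - a2*y)*x2 = 25*3.0 + (-10.0)*10.0 + (-1.0)*10.0 = 75.0 - 100.0 - 10.0 = -35.0


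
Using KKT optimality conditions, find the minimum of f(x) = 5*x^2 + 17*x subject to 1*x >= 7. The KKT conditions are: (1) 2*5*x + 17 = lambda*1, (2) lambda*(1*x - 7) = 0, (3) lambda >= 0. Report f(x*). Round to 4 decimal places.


Step 1: Try lambda = 0 (constraint inactive).
x_unc = -17/(2*5) = -1.7
Check: 1*-1.7 = -1.7 < 7 -- violated!
Step 2: Constraint must be active: 1*x = 7
x* = 7/1 = 7.0
lambda = (2*5*7.0 + 17)/1 = 87.0
Step 3: Compute optimal value.
f(x*) = 5*7.0^2 + 17*7.0 = 364.0


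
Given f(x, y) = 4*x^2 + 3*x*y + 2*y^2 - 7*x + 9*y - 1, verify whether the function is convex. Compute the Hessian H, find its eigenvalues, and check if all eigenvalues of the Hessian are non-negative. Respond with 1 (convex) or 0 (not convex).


The Hessian of f(x,y) = 4*x^2 + 3*x*y + 2*y^2 - 7*x + 9*y - 1 is:
H = [[8, 3], [3, 4]]
Trace = 8 + 4 = 12
Determinant = 8*4 - (3)^2 = 23
Discriminant = (12)^2 - 4*23 = 52.0
Eigenvalues: lambda_1 = 2.3944, lambda_2 = 9.6056
The function is convex.

1


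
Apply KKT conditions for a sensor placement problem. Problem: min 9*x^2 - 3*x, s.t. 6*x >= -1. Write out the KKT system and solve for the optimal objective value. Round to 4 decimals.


Step 1: Try lambda = 0 (constraint inactive).
Stationarity: 2*9*x - 3 = 0
x* = 3/(2*9) = 1/6 = 0.1667 (rounded; the exact value 1/6 is used below)
Check constraint: 6*0.1667 = 1.0002 >= -1 -- satisfied.
Step 2: Compute optimal value.
f(x*) = 9*(1/6)^2 - 3*(1/6) = -0.25


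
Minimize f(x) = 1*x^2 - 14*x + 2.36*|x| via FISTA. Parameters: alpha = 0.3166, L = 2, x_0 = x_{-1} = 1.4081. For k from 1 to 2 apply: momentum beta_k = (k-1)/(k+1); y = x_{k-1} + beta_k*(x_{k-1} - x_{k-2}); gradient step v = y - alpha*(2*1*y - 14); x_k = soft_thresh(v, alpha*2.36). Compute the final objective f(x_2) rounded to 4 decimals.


FISTA on f(x) = 1*x^2 - 14*x + 2.36*|x|
L = 2, alpha = 0.3166
Iteration 1: beta = 0.0, y = 1.4081 + 0.0*(1.4081 - 1.4081) = 1.4081
  grad(y) = -11.1838, v = y - alpha*grad = 4.9489
  prox(v) = soft_thresh(4.9489, 0.7472) = 4.2017
Iteration 2: beta = 0.3333, y = 4.2017 + 0.3333*(4.2017 - 1.4081) = 5.1329
  grad(y) = -3.7342, v = y - alpha*grad = 6.3152
  prox(v) = soft_thresh(6.3152, 0.7472) = 5.568
f(x_2) = 1*5.568^2 - 14*5.568 + 2.36*|5.568| = -33.8089


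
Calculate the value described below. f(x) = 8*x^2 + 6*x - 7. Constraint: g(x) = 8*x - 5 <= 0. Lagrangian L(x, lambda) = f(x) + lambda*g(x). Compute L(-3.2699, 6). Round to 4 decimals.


Step 1: Evaluate f(x).
f(-3.2699) = 8*(-3.2699)^2 + 6*(-3.2699) - 7 = 58.9186
Step 2: Evaluate g(x).
g(-3.2699) = 8*-3.2699 - 5 = -31.1592
Step 3: Compute Lagrangian.
L = 58.9186 + 6*-31.1592 = -128.0366


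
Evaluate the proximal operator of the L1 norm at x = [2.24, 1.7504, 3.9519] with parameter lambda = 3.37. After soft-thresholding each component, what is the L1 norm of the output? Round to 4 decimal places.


Soft-thresholding with lambda = 3.37:
prox(2.24) = sign(2.24)*max(|2.24| - 3.37, 0) = 0.0
prox(1.7504) = sign(1.7504)*max(|1.7504| - 3.37, 0) = 0.0
prox(3.9519) = sign(3.9519)*max(|3.9519| - 3.37, 0) = 0.5819
prox(x) = [0.0, 0.0, 0.5819]
||prox(x)||_1 = 0.0 + 0.0 + 0.5819 = 0.5819


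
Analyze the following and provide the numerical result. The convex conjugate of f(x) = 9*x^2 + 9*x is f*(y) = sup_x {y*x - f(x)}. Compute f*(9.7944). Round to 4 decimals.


f*(y) = sup_x {y*x - a*x^2 - b*x} = sup_x {(y-b)*x - a*x^2}
FOC: (y - b) - 2a*x = 0 => x* = (y - b)/(2a)
x* = (9.7944 - 9)/(2*9) = 0.0441
f*(9.7944) = (y-b)^2/(4a) = (9.7944 - 9)^2/(4*9)
= 0.6311/36 = 0.0175


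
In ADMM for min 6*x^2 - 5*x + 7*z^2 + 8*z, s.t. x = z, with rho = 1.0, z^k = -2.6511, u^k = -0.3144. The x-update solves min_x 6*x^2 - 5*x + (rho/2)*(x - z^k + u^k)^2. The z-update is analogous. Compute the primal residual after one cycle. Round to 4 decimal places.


ADMM iteration with rho = 1.0, z^k = -2.6511, u^k = -0.3144
Step 1: x-update.
Minimize 6*x^2 - 5*x + (1.0/2)*(x + 2.6511 - 0.3144)^2
FOC: (2*6 + 1.0)*x = 5 + 1.0*(-2.6511 + 0.3144)
x^{k+1} = 0.2049
Step 2: z-update.
Minimize 7*z^2 + 8*z + (1.0/2)*(0.2049 - z - 0.3144)^2
FOC: (2*7 + 1.0)*z = -8 + 1.0*(0.2049 - 0.3144)
z^{k+1} = -0.5406
Step 3: u-update.
u^{k+1} = -0.3144 + 0.2049 + 0.5406 = 0.4311
Step 4: Primal residual = |0.2049 + 0.5406| = 0.7455


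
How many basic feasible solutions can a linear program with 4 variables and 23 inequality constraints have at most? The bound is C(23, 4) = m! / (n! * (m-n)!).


Each vertex corresponds to some choice of n active constraints out of m, so the number of vertices is at most C(m, n) = m! / (n!(m-n)!).
m = 23, n = 4
Numerator: 23 * 22 * 21 * 20
Denominator: 4! = 24
C(23, 4) = 8855


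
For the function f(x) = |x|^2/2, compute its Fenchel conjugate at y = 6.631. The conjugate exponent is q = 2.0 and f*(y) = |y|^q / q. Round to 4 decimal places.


The conjugate exponent q satisfies 1/p + 1/q = 1.
p = 2, so q = 2/(2 - 1) = 2.0
|y|^q = 6.631^2.0 = 43.9702
f*(6.631) = 43.9702 / 2.0 = 21.9851


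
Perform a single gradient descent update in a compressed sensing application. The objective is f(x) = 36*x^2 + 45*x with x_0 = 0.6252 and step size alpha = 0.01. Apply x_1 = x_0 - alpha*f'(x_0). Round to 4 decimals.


We compute the gradient at x_0 and apply the update.
f'(x) = 72*x + 45
f'(0.6252) = 72*0.6252 + 45 = 90.0144
x_1 = 0.6252 - 0.01*90.0144 = -0.2749


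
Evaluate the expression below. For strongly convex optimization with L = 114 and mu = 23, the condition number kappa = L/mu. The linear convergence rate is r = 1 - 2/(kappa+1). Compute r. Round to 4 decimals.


Step 1: Compute the condition number.
kappa = L/mu = 114/23 = 4.9565
Step 2: Compute the convergence rate.
r = 1 - 2/(kappa + 1) = 1 - 2*mu/(L + mu) = (L - mu)/(L + mu) = 91/137 = 0.6642


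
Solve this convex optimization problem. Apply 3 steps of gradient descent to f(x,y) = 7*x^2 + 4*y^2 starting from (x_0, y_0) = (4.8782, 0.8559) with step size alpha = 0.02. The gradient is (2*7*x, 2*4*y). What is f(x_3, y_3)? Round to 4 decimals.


Gradient descent on f(x,y) = 7*x^2 + 4*y^2.
Starting point: (4.8782, 0.8559), alpha = 0.02
Step 1: grad_x = 2*7*4.8782 = 68.2948, grad_y = 2*4*0.8559 = 6.8472
  x_1 = 4.8782 - 0.02*68.2948 = 3.5123
  y_1 = 0.8559 - 0.02*6.8472 = 0.719
Step 2: grad_x = 2*7*3.5123 = 49.1723, grad_y = 2*4*0.719 = 5.7516
  x_2 = 3.5123 - 0.02*49.1723 = 2.5289
  y_2 = 0.719 - 0.02*5.7516 = 0.6039
Step 3: grad_x = 2*7*2.5289 = 35.404, grad_y = 2*4*0.6039 = 4.8314
  x_3 = 2.5289 - 0.02*35.404 = 1.8208
  y_3 = 0.6039 - 0.02*4.8314 = 0.5073
f(1.8208, 0.5073) = 7*1.8208^2 + 4*0.5073^2 = 24.236


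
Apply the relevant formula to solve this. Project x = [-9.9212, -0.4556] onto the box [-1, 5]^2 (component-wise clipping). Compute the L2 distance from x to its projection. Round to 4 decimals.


Project each component onto [-1, 5].
clip(-9.9212) = -1.0, clip(-0.4556) = -0.4556
Projection = [-1.0, -0.4556]
Squared diffs: [79.5878, 0.0]
Distance = sqrt(79.5878) = 8.9212


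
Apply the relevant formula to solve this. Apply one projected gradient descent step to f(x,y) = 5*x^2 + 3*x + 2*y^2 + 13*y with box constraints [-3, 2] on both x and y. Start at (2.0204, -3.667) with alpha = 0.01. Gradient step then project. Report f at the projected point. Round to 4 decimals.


Step 1: Compute gradient at (2.0204, -3.667).
grad_x = 2*5*2.0204 + 3 = 23.204
grad_y = 2*2*-3.667 + 13 = -1.668
Step 2: Gradient step.
x_raw = 2.0204 - 0.01*23.204 = 1.7884
y_raw = -3.667 - 0.01*-1.668 = -3.6503
Step 3: Project onto [-3, 2].
x_proj = clip(1.7884) = 1.7884
y_proj = clip(-3.6503) = -3.0
Step 4: Evaluate f.
f(1.7884, -3.0) = 0.3562


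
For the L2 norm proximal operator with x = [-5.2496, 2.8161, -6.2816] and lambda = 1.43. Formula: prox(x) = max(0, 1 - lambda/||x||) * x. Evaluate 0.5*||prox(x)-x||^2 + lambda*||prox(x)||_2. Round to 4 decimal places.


Step 1: Compute ||x||.
||x|| = 8.6572
Step 2: Compute scaling factor.
scale = max(0, 1 - 1.43/8.6572) = 0.8348
Step 3: prox(x) = [-4.3825, 2.3509, -5.244]
||prox(x)|| = 7.2272
Step 4: Proximal objective.
0.5*||prox-x||^2 = 1.0225
lambda*||prox|| = 10.3349
Total = 11.3574


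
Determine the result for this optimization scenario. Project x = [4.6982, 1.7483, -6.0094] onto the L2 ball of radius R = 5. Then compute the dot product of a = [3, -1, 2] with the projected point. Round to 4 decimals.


Step 1: Compute ||x|| (intermediates to 6 decimals).
||x|| = sqrt(4.6982^2 + 1.7483^2 + (-6.0094)^2) = 7.82576
Step 2: Project.
Since ||x|| > R, scale = R/||x|| = 5/7.82576 = 0.638916, proj(x) = scale * x
proj(x) = [3.001755, 1.117017, -3.839502]
Step 3: Dot product.
a^T * proj(x) = 3*3.001755 - 1*1.117017 + 2*(-3.839502) = 0.2092


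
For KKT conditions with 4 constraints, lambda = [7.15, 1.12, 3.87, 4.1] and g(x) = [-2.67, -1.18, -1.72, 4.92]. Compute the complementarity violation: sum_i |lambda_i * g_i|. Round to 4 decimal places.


KKT complementary slackness check:
lambda_1 * g_1 = 7.15 * -2.67 = -19.0905
lambda_2 * g_2 = 1.12 * -1.18 = -1.3216
lambda_3 * g_3 = 3.87 * -1.72 = -6.6564
lambda_4 * g_4 = 4.1 * 4.92 = 20.172
Total violation = 19.0905 + 1.3216 + 6.6564 + 20.172 = 47.2405


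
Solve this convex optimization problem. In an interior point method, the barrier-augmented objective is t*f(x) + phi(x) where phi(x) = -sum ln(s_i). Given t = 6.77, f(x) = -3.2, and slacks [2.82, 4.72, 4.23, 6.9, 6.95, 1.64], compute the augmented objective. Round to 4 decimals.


Step 1: Compute log-barrier.
ln values: [1.0367, 1.5518, 1.4422, 1.9315, 1.9387, 0.4947]
phi = -(1.0367 + 1.5518 + 1.4422 + 1.9315 + 1.9387 + 0.4947) = -8.3957
Step 2: Compute augmented objective.
t*f(x) = 6.77*-3.2 = -21.664
Total = -21.664 - 8.3957 = -30.0597


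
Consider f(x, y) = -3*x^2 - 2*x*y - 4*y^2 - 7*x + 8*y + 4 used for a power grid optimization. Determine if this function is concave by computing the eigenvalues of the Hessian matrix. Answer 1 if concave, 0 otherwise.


The Hessian of f(x,y) = -3*x^2 - 2*x*y - 4*y^2 - 7*x + 8*y + 4 is:
H = [[-6, -2], [-2, -8]]
Trace = -6 - 8 = -14
Determinant = -6*-8 - (-2)^2 = 44
Discriminant = (-14)^2 - 4*44 = 20.0
Eigenvalues: lambda_1 = -9.2361, lambda_2 = -4.7639
The function is concave.

1


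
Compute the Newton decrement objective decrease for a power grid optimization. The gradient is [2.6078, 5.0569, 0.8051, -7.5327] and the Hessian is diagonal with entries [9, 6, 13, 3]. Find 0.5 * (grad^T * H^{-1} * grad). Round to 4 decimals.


Step 1: H is diagonal, so H^(-1) * g = [0.2898, 0.8428, 0.0619, -2.5109].
Step 2: g^T H^(-1) g = sum_i g_i^2 / H_ii
  = (2.6078)^2/9 + (5.0569)^2/6 + (0.8051)^2/13 + (-7.5327)^2/3
  = 0.7556 + 4.262 + 0.0499 + 18.9139 = 23.9814
Step 3: Objective decrease = 0.5 * g^T H^(-1) g = 11.9907


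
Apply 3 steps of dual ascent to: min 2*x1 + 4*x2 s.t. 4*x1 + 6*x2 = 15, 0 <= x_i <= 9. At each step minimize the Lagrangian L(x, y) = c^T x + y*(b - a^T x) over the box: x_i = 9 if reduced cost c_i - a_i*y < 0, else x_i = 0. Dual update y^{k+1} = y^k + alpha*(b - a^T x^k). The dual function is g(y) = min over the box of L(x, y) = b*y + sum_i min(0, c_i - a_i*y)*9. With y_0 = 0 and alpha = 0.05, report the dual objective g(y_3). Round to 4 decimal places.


Dual ascent for LP: min 2*x1 + 4*x2, 4*x1 + 6*x2 = 15, 0 <= x_i <= 9
Step 1: y^k = 0.0, reduced costs: (2.0, 4.0)
  x^k = (0.0, 0.0), subgradient = b - a^T x = 15.0
  y^{k+1} = 0.0 + 0.05*15.0 = 0.75
Step 2: y^k = 0.75, reduced costs: (-1.0, -0.5)
  x^k = (9.0, 9.0), subgradient = b - a^T x = -75.0
  y^{k+1} = 0.75 + 0.05*-75.0 = -3.0
Step 3: y^k = -3.0, reduced costs: (14.0, 22.0)
  x^k = (0.0, 0.0), subgradient = b - a^T x = 15.0
  y^{k+1} = -3.0 + 0.05*15.0 = -2.25
Dual objective at y_3 = -2.25: reduced costs (11.0, 17.5), box minimizer x = (0.0, 0.0)
g(y_3) = b*y + (c1 - a1*y)*x1 + (c2 - a2*y)*x2 = 15*(-2.25) + 11.0*0.0 + 17.5*0.0 = -33.75 + 0.0 + 0.0 = -33.75


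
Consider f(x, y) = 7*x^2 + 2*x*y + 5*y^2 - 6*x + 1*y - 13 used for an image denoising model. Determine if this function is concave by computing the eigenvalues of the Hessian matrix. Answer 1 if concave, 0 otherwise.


The Hessian of f(x,y) = 7*x^2 + 2*x*y + 5*y^2 - 6*x + 1*y - 13 is:
H = [[14, 2], [2, 10]]
Trace = 14 + 10 = 24
Determinant = 14*10 - (2)^2 = 136
Discriminant = (24)^2 - 4*136 = 32.0
Eigenvalues: lambda_1 = 9.1716, lambda_2 = 14.8284
The function is not concave.

0


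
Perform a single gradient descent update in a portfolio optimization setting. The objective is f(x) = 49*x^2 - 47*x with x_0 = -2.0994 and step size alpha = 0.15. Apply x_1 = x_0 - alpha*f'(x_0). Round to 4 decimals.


We compute the gradient at x_0 and apply the update.
f'(x) = 98*x - 47
f'(-2.0994) = 98*-2.0994 - 47 = -252.7412
x_1 = -2.0994 - 0.15*-252.7412 = 35.8118


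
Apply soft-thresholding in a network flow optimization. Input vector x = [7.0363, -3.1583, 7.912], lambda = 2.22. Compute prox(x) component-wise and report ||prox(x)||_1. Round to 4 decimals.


Soft-thresholding with lambda = 2.22:
prox(7.0363) = sign(7.0363)*max(|7.0363| - 2.22, 0) = 4.8163
prox(-3.1583) = sign(-3.1583)*max(|-3.1583| - 2.22, 0) = -0.9383
prox(7.912) = sign(7.912)*max(|7.912| - 2.22, 0) = 5.692
prox(x) = [4.8163, -0.9383, 5.692]
||prox(x)||_1 = 4.8163 + 0.9383 + 5.692 = 11.4466


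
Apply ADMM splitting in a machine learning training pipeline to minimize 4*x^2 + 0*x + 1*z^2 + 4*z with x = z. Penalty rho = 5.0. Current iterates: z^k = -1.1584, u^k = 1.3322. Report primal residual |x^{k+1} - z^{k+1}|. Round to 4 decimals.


ADMM iteration with rho = 5.0, z^k = -1.1584, u^k = 1.3322
Step 1: x-update.
Minimize 4*x^2 + 0*x + (5.0/2)*(x + 1.1584 + 1.3322)^2
FOC: (2*4 + 5.0)*x = 0 + 5.0*(-1.1584 - 1.3322)
x^{k+1} = -0.9579
Step 2: z-update.
Minimize 1*z^2 + 4*z + (5.0/2)*(-0.9579 - z + 1.3322)^2
FOC: (2*1 + 5.0)*z = -4 + 5.0*(-0.9579 + 1.3322)
z^{k+1} = -0.3041
Step 3: u-update.
u^{k+1} = 1.3322 - 0.9579 + 0.3041 = 0.6784
Step 4: Primal residual = |-0.9579 + 0.3041| = 0.6538


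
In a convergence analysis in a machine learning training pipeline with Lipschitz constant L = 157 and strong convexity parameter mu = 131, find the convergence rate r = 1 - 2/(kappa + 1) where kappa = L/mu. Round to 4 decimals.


Step 1: Compute the condition number.
kappa = L/mu = 157/131 = 1.1985
Step 2: Compute the convergence rate.
r = 1 - 2/(kappa + 1) = 1 - 2*mu/(L + mu) = (L - mu)/(L + mu) = 26/288 = 0.0903


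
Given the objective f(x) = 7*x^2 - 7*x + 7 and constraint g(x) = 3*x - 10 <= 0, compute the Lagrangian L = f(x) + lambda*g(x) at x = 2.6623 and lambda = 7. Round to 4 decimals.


Step 1: Evaluate f(x).
f(2.6623) = 7*2.6623^2 - 7*2.6623 + 7 = 37.9788
Step 2: Evaluate g(x).
g(2.6623) = 3*2.6623 - 10 = -2.0131
Step 3: Compute Lagrangian.
L = 37.9788 + 7*-2.0131 = 23.8871


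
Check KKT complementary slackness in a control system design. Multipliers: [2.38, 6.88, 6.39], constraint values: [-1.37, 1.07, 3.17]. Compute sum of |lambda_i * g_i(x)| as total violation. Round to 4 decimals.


KKT complementary slackness check:
lambda_1 * g_1 = 2.38 * -1.37 = -3.2606
lambda_2 * g_2 = 6.88 * 1.07 = 7.3616
lambda_3 * g_3 = 6.39 * 3.17 = 20.2563
Total violation = 3.2606 + 7.3616 + 20.2563 = 30.8785


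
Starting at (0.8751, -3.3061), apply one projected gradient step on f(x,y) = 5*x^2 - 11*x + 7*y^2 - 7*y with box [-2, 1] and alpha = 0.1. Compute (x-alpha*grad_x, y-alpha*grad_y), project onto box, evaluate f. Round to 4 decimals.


Step 1: Compute gradient at (0.8751, -3.3061).
grad_x = 2*5*0.8751 - 11 = -2.249
grad_y = 2*7*-3.3061 - 7 = -53.2854
Step 2: Gradient step.
x_raw = 0.8751 - 0.1*-2.249 = 1.1
y_raw = -3.3061 - 0.1*-53.2854 = 2.0224
Step 3: Project onto [-2, 1].
x_proj = clip(1.1) = 1.0
y_proj = clip(2.0224) = 1.0
Step 4: Evaluate f.
f(1.0, 1.0) = -6.0


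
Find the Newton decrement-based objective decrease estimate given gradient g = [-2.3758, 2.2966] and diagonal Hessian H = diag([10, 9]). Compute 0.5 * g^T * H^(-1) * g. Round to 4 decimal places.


Step 1: H is diagonal, so H^(-1) * g = [-0.2376, 0.2552].
Step 2: g^T H^(-1) g = sum_i g_i^2 / H_ii
  = (-2.3758)^2/10 + (2.2966)^2/9
  = 0.5644 + 0.586 = 1.1505
Step 3: Objective decrease = 0.5 * g^T H^(-1) g = 0.5752


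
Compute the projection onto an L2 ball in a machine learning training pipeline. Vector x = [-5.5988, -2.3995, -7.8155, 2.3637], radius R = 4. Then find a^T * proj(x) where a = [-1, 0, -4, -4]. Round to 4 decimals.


Step 1: Compute ||x|| (intermediates to 6 decimals).
||x|| = sqrt((-5.5988)^2 + (-2.3995)^2 + (-7.8155)^2 + 2.3637^2) = 10.186917
Step 2: Project.
Since ||x|| > R, scale = R/||x|| = 4/10.186917 = 0.392661, proj(x) = scale * x
proj(x) = [-2.19843, -0.94219, -3.068842, 0.928133]
Step 3: Dot product.
a^T * proj(x) = -1*(-2.19843) + 0*(-0.94219) - 4*(-3.068842) - 4*0.928133 = 10.7613


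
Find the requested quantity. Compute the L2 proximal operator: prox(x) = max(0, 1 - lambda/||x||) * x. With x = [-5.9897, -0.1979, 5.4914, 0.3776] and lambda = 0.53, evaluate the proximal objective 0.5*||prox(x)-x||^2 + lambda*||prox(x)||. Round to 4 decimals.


Step 1: Compute ||x||.
||x|| = 8.1372
Step 2: Compute scaling factor.
scale = max(0, 1 - 0.53/8.1372) = 0.9349
Step 3: prox(x) = [-5.5996, -0.185, 5.1337, 0.353]
||prox(x)|| = 7.6072
Step 4: Proximal objective.
0.5*||prox-x||^2 = 0.1405
lambda*||prox|| = 4.0318
Total = 4.1723


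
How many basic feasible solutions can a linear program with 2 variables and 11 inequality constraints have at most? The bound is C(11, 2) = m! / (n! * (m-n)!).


Each vertex corresponds to some choice of n active constraints out of m, so the number of vertices is at most C(m, n) = m! / (n!(m-n)!).
m = 11, n = 2
Numerator: 11 * 10
Denominator: 2! = 2
C(11, 2) = 55


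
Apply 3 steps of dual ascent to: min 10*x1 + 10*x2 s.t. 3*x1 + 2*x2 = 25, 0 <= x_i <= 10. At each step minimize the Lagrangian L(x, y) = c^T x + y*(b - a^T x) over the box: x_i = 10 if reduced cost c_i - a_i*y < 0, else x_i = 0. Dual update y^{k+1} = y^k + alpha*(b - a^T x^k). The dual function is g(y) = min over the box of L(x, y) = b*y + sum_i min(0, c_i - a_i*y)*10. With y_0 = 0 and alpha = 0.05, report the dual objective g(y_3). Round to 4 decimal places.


Dual ascent for LP: min 10*x1 + 10*x2, 3*x1 + 2*x2 = 25, 0 <= x_i <= 10
Step 1: y^k = 0.0, reduced costs: (10.0, 10.0)
  x^k = (0.0, 0.0), subgradient = b - a^T x = 25.0
  y^{k+1} = 0.0 + 0.05*25.0 = 1.25
Step 2: y^k = 1.25, reduced costs: (6.25, 7.5)
  x^k = (0.0, 0.0), subgradient = b - a^T x = 25.0
  y^{k+1} = 1.25 + 0.05*25.0 = 2.5
Step 3: y^k = 2.5, reduced costs: (2.5, 5.0)
  x^k = (0.0, 0.0), subgradient = b - a^T x = 25.0
  y^{k+1} = 2.5 + 0.05*25.0 = 3.75
Dual objective at y_3 = 3.75: reduced costs (-1.25, 2.5), box minimizer x = (10.0, 0.0)
g(y_3) = b*y + (c1 - a1*y)*x1 + (c2 - a2*y)*x2 = 25*3.75 + (-1.25)*10.0 + 2.5*0.0 = 93.75 - 12.5 + 0.0 = 81.25


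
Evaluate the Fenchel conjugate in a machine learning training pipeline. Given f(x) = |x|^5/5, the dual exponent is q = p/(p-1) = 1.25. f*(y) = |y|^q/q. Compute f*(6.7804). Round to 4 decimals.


The conjugate exponent q satisfies 1/p + 1/q = 1.
p = 5, so q = 5/(5 - 1) = 1.25
|y|^q = 6.7804^1.25 = 10.9413
f*(6.7804) = 10.9413 / 1.25 = 8.753


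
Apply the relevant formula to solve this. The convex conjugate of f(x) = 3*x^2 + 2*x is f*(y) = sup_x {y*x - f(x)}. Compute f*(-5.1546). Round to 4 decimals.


f*(y) = sup_x {y*x - a*x^2 - b*x} = sup_x {(y-b)*x - a*x^2}
FOC: (y - b) - 2a*x = 0 => x* = (y - b)/(2a)
x* = (-5.1546 - 2)/(2*3) = -1.1924
f*(-5.1546) = (y-b)^2/(4a) = (-5.1546 - 2)^2/(4*3)
= 51.1883/12 = 4.2657


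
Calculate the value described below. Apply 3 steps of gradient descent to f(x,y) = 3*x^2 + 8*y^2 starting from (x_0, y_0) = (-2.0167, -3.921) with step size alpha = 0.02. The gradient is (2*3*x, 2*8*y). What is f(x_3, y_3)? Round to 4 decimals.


Gradient descent on f(x,y) = 3*x^2 + 8*y^2.
Starting point: (-2.0167, -3.921), alpha = 0.02
Step 1: grad_x = 2*3*-2.0167 = -12.1002, grad_y = 2*8*-3.921 = -62.736
  x_1 = -2.0167 - 0.02*-12.1002 = -1.7747
  y_1 = -3.921 - 0.02*-62.736 = -2.6663
Step 2: grad_x = 2*3*-1.7747 = -10.6482, grad_y = 2*8*-2.6663 = -42.6605
  x_2 = -1.7747 - 0.02*-10.6482 = -1.5617
  y_2 = -2.6663 - 0.02*-42.6605 = -1.8131
Step 3: grad_x = 2*3*-1.5617 = -9.3704, grad_y = 2*8*-1.8131 = -29.0091
  x_3 = -1.5617 - 0.02*-9.3704 = -1.3743
  y_3 = -1.8131 - 0.02*-29.0091 = -1.2329
f(-1.3743, -1.2329) = 3*(-1.3743)^2 + 8*(-1.2329)^2 = 17.8264


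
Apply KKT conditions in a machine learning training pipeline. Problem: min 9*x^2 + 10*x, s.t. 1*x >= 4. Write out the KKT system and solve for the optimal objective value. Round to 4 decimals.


Step 1: Try lambda = 0 (constraint inactive).
x_unc = -10/(2*9) = -0.5556
Check: 1*-0.5556 = -0.5556 < 4 -- violated!
Step 2: Constraint must be active: 1*x = 4
x* = 4/1 = 4.0
lambda = (2*9*4.0 + 10)/1 = 82.0
Step 3: Compute optimal value.
f(x*) = 9*4.0^2 + 10*4.0 = 184.0


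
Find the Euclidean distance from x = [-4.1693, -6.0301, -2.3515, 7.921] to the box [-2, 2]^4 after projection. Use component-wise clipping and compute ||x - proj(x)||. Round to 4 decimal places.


Project each component onto [-2, 2].
clip(-4.1693) = -2.0, clip(-6.0301) = -2.0, clip(-2.3515) = -2.0, clip(7.921) = 2.0
Projection = [-2.0, -2.0, -2.0, 2.0]
Squared diffs: [4.7059, 16.2417, 0.1236, 35.0582]
Distance = sqrt(56.1294) = 7.492


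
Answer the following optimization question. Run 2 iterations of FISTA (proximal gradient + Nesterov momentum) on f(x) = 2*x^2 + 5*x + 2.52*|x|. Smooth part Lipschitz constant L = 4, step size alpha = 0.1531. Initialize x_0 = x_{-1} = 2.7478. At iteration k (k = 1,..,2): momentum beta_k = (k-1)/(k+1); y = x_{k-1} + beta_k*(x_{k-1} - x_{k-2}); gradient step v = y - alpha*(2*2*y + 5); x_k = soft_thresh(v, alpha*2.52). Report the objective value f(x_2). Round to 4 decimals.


FISTA on f(x) = 2*x^2 + 5*x + 2.52*|x|
L = 4, alpha = 0.1531
Iteration 1: beta = 0.0, y = 2.7478 + 0.0*(2.7478 - 2.7478) = 2.7478
  grad(y) = 15.9912, v = y - alpha*grad = 0.2995
  prox(v) = soft_thresh(0.2995, 0.3858) = 0.0
Iteration 2: beta = 0.3333, y = 0.0 + 0.3333*(0.0 - 2.7478) = -0.9159
  grad(y) = 1.3363, v = y - alpha*grad = -1.1205
  prox(v) = soft_thresh(-1.1205, 0.3858) = -0.7347
f(x_2) = 2*(-0.7347)^2 + 5*(-0.7347) + 2.52*|-0.7347| = -0.7425


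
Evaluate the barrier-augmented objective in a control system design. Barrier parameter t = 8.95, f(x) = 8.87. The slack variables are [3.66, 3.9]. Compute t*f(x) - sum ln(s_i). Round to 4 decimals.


Step 1: Compute log-barrier.
ln values: [1.2975, 1.361]
phi = -(1.2975 + 1.361) = -2.6584
Step 2: Compute augmented objective.
t*f(x) = 8.95*8.87 = 79.3865
Total = 79.3865 - 2.6584 = 76.7281


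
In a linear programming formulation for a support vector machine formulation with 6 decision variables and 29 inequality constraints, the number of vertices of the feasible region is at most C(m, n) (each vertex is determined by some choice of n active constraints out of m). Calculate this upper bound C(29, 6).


Each vertex corresponds to some choice of n active constraints out of m, so the number of vertices is at most C(m, n) = m! / (n!(m-n)!).
m = 29, n = 6
Numerator: 29 * 28 * 27 * 26 * 25 * 24
Denominator: 6! = 720
C(29, 6) = 475020


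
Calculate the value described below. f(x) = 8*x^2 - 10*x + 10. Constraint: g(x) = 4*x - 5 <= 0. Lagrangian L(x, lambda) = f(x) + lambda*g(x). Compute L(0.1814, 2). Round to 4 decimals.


Step 1: Evaluate f(x).
f(0.1814) = 8*0.1814^2 - 10*0.1814 + 10 = 8.4492
Step 2: Evaluate g(x).
g(0.1814) = 4*0.1814 - 5 = -4.2744
Step 3: Compute Lagrangian.
L = 8.4492 + 2*-4.2744 = -0.0996


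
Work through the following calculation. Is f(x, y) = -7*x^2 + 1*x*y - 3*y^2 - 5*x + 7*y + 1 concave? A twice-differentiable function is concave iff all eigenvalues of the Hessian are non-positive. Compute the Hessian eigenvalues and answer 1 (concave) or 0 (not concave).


The Hessian of f(x,y) = -7*x^2 + 1*x*y - 3*y^2 - 5*x + 7*y + 1 is:
H = [[-14, 1], [1, -6]]
Trace = -14 - 6 = -20
Determinant = -14*-6 - (1)^2 = 83
Discriminant = (-20)^2 - 4*83 = 68.0
Eigenvalues: lambda_1 = -14.1231, lambda_2 = -5.8769
The function is concave.

1


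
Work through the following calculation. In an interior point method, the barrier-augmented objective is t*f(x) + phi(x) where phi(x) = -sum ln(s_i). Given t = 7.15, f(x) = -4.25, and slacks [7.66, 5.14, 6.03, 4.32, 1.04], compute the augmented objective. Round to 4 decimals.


Step 1: Compute log-barrier.
ln values: [2.036, 1.6371, 1.7967, 1.4633, 0.0392]
phi = -(2.036 + 1.6371 + 1.7967 + 1.4633 + 0.0392) = -6.9723
Step 2: Compute augmented objective.
t*f(x) = 7.15*-4.25 = -30.3875
Total = -30.3875 - 6.9723 = -37.3598


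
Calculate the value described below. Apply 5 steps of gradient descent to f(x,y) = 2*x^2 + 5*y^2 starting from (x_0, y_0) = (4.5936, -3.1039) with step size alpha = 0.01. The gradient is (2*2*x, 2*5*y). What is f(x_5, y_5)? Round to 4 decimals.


Gradient descent on f(x,y) = 2*x^2 + 5*y^2.
Starting point: (4.5936, -3.1039), alpha = 0.01
Step 1: grad_x = 2*2*4.5936 = 18.3744, grad_y = 2*5*-3.1039 = -31.039
  x_1 = 4.5936 - 0.01*18.3744 = 4.4099
  y_1 = -3.1039 - 0.01*-31.039 = -2.7935
Step 2: grad_x = 2*2*4.4099 = 17.6394, grad_y = 2*5*-2.7935 = -27.9351
  x_2 = 4.4099 - 0.01*17.6394 = 4.2335
  y_2 = -2.7935 - 0.01*-27.9351 = -2.5142
Step 3: grad_x = 2*2*4.2335 = 16.9338, grad_y = 2*5*-2.5142 = -25.1416
  x_3 = 4.2335 - 0.01*16.9338 = 4.0641
  y_3 = -2.5142 - 0.01*-25.1416 = -2.2627
Step 4: grad_x = 2*2*4.0641 = 16.2565, grad_y = 2*5*-2.2627 = -22.6274
  x_4 = 4.0641 - 0.01*16.2565 = 3.9016
  y_4 = -2.2627 - 0.01*-22.6274 = -2.0365
Step 5: grad_x = 2*2*3.9016 = 15.6062, grad_y = 2*5*-2.0365 = -20.3647
  x_5 = 3.9016 - 0.01*15.6062 = 3.7455
  y_5 = -2.0365 - 0.01*-20.3647 = -1.8328
f(3.7455, -1.8328) = 2*3.7455^2 + 5*(-1.8328)^2 = 44.8537


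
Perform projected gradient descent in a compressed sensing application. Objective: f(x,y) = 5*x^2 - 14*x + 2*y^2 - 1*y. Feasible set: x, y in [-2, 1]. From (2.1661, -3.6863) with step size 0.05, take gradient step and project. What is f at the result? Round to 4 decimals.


Step 1: Compute gradient at (2.1661, -3.6863).
grad_x = 2*5*2.1661 - 14 = 7.661
grad_y = 2*2*-3.6863 - 1 = -15.7452
Step 2: Gradient step.
x_raw = 2.1661 - 0.05*7.661 = 1.7831
y_raw = -3.6863 - 0.05*-15.7452 = -2.899
Step 3: Project onto [-2, 1].
x_proj = clip(1.7831) = 1.0
y_proj = clip(-2.899) = -2.0
Step 4: Evaluate f.
f(1.0, -2.0) = 1.0


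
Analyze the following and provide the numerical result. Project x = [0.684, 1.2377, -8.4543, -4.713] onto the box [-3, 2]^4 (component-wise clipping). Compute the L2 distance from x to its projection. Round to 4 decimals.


Project each component onto [-3, 2].
clip(0.684) = 0.684, clip(1.2377) = 1.2377, clip(-8.4543) = -3.0, clip(-4.713) = -3.0
Projection = [0.684, 1.2377, -3.0, -3.0]
Squared diffs: [0.0, 0.0, 29.7494, 2.9344]
Distance = sqrt(32.6838) = 5.717


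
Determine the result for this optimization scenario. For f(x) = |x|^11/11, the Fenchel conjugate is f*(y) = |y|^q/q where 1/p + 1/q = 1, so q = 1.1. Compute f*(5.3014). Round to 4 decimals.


The conjugate exponent q satisfies 1/p + 1/q = 1.
p = 11, so q = 11/(11 - 1) = 1.1
|y|^q = 5.3014^1.1 = 6.2637
f*(5.3014) = 6.2637 / 1.1 = 5.6943


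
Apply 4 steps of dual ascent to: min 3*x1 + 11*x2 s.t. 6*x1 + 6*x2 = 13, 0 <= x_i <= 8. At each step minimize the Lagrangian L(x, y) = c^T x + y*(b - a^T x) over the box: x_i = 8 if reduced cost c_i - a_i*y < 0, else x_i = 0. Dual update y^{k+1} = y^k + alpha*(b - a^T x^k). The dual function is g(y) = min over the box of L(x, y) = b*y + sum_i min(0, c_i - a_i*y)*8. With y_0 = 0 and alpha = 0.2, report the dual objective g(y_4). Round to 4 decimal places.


Dual ascent for LP: min 3*x1 + 11*x2, 6*x1 + 6*x2 = 13, 0 <= x_i <= 8
Step 1: y^k = 0.0, reduced costs: (3.0, 11.0)
  x^k = (0.0, 0.0), subgradient = b - a^T x = 13.0
  y^{k+1} = 0.0 + 0.2*13.0 = 2.6
Step 2: y^k = 2.6, reduced costs: (-12.6, -4.6)
  x^k = (8.0, 8.0), subgradient = b - a^T x = -83.0
  y^{k+1} = 2.6 + 0.2*-83.0 = -14.0
Step 3: y^k = -14.0, reduced costs: (87.0, 95.0)
  x^k = (0.0, 0.0), subgradient = b - a^T x = 13.0
  y^{k+1} = -14.0 + 0.2*13.0 = -11.4
Step 4: y^k = -11.4, reduced costs: (71.4, 79.4)
  x^k = (0.0, 0.0), subgradient = b - a^T x = 13.0
  y^{k+1} = -11.4 + 0.2*13.0 = -8.8
Dual objective at y_4 = -8.8: reduced costs (55.8, 63.8), box minimizer x = (0.0, 0.0)
g(y_4) = b*y + (c1 - a1*y)*x1 + (c2 - a2*y)*x2 = 13*(-8.8) + 55.8*0.0 + 63.8*0.0 = -114.4 + 0.0 + 0.0 = -114.4


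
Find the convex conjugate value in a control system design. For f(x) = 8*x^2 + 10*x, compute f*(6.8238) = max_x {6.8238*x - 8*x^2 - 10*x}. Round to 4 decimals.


f*(y) = sup_x {y*x - a*x^2 - b*x} = sup_x {(y-b)*x - a*x^2}
FOC: (y - b) - 2a*x = 0 => x* = (y - b)/(2a)
x* = (6.8238 - 10)/(2*8) = -0.1985
f*(6.8238) = (y-b)^2/(4a) = (6.8238 - 10)^2/(4*8)
= 10.0882/32 = 0.3153


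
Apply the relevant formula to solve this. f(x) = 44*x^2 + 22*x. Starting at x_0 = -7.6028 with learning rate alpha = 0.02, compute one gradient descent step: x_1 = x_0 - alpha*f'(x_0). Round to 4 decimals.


We compute the gradient at x_0 and apply the update.
f'(x) = 88*x + 22
f'(-7.6028) = 88*-7.6028 + 22 = -647.0464
x_1 = -7.6028 - 0.02*-647.0464 = 5.3381


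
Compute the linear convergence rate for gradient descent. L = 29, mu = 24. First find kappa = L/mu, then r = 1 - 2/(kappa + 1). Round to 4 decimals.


Step 1: Compute the condition number.
kappa = L/mu = 29/24 = 1.2083
Step 2: Compute the convergence rate.
r = 1 - 2/(kappa + 1) = 1 - 2*mu/(L + mu) = (L - mu)/(L + mu) = 5/53 = 0.0943


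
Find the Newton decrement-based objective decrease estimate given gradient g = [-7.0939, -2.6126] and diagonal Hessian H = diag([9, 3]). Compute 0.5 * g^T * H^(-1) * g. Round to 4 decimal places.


Step 1: H is diagonal, so H^(-1) * g = [-0.7882, -0.8709].
Step 2: g^T H^(-1) g = sum_i g_i^2 / H_ii
  = (-7.0939)^2/9 + (-2.6126)^2/3
  = 5.5915 + 2.2752 = 7.8667
Step 3: Objective decrease = 0.5 * g^T H^(-1) g = 3.9334


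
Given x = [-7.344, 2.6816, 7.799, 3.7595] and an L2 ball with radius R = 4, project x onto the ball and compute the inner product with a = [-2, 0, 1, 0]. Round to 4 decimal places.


Step 1: Compute ||x|| (intermediates to 6 decimals).
||x|| = sqrt((-7.344)^2 + 2.6816^2 + 7.799^2 + 3.7595^2) = 11.665486
Step 2: Project.
Since ||x|| > R, scale = R/||x|| = 4/11.665486 = 0.342892, proj(x) = scale * x
proj(x) = [-2.518199, 0.919499, 2.674215, 1.289102]
Step 3: Dot product.
a^T * proj(x) = -2*(-2.518199) + 0*0.919499 + 1*2.674215 + 0*1.289102 = 7.7106


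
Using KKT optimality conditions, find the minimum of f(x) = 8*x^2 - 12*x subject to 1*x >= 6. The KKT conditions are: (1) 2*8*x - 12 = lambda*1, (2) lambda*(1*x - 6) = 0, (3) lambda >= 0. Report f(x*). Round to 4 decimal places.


Step 1: Try lambda = 0 (constraint inactive).
x_unc = 12/(2*8) = 0.75
Check: 1*0.75 = 0.75 < 6 -- violated!
Step 2: Constraint must be active: 1*x = 6
x* = 6/1 = 6.0
lambda = (2*8*6.0 - 12)/1 = 84.0
Step 3: Compute optimal value.
f(x*) = 8*6.0^2 - 12*6.0 = 216.0


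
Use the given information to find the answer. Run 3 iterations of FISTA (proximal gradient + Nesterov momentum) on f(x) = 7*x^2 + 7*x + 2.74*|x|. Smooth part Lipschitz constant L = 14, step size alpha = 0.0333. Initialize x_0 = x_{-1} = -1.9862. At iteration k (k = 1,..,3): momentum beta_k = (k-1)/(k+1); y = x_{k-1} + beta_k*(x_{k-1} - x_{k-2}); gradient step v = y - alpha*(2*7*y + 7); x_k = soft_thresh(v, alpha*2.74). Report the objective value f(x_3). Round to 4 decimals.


FISTA on f(x) = 7*x^2 + 7*x + 2.74*|x|
L = 14, alpha = 0.0333
Iteration 1: beta = 0.0, y = -1.9862 + 0.0*(-1.9862 + 1.9862) = -1.9862
  grad(y) = -20.8068, v = y - alpha*grad = -1.2933
  prox(v) = soft_thresh(-1.2933, 0.0912) = -1.2021
Iteration 2: beta = 0.3333, y = -1.2021 + 0.3333*(-1.2021 + 1.9862) = -0.9407
  grad(y) = -6.1701, v = y - alpha*grad = -0.7353
  prox(v) = soft_thresh(-0.7353, 0.0912) = -0.644
Iteration 3: beta = 0.5, y = -0.644 + 0.5*(-0.644 + 1.2021) = -0.365
  grad(y) = 1.8903, v = y - alpha*grad = -0.4279
  prox(v) = soft_thresh(-0.4279, 0.0912) = -0.3367
f(x_3) = 7*(-0.3367)^2 + 7*(-0.3367) + 2.74*|-0.3367| = -0.6408


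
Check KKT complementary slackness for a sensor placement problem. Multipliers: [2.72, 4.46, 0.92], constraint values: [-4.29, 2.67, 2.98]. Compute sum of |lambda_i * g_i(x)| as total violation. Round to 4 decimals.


KKT complementary slackness check:
lambda_1 * g_1 = 2.72 * -4.29 = -11.6688
lambda_2 * g_2 = 4.46 * 2.67 = 11.9082
lambda_3 * g_3 = 0.92 * 2.98 = 2.7416
Total violation = 11.6688 + 11.9082 + 2.7416 = 26.3186


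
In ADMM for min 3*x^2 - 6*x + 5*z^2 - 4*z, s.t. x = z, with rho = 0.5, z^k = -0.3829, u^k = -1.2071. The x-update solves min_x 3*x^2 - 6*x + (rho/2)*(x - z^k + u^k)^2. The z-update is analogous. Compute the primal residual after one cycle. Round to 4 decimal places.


ADMM iteration with rho = 0.5, z^k = -0.3829, u^k = -1.2071
Step 1: x-update.
Minimize 3*x^2 - 6*x + (0.5/2)*(x + 0.3829 - 1.2071)^2
FOC: (2*3 + 0.5)*x = 6 + 0.5*(-0.3829 + 1.2071)
x^{k+1} = 0.9865
Step 2: z-update.
Minimize 5*z^2 - 4*z + (0.5/2)*(0.9865 - z - 1.2071)^2
FOC: (2*5 + 0.5)*z = 4 + 0.5*(0.9865 - 1.2071)
z^{k+1} = 0.3704
Step 3: u-update.
u^{k+1} = -1.2071 + 0.9865 - 0.3704 = -0.5911
Step 4: Primal residual = |0.9865 - 0.3704| = 0.616


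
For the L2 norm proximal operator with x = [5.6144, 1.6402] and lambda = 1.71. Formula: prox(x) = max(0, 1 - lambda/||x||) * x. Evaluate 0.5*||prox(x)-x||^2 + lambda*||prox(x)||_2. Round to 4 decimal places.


Step 1: Compute ||x||.
||x|| = 5.8491
Step 2: Compute scaling factor.
scale = max(0, 1 - 1.71/5.8491) = 0.7076
Step 3: prox(x) = [3.973, 1.1607]
||prox(x)|| = 4.1391
Step 4: Proximal objective.
0.5*||prox-x||^2 = 1.4621
lambda*||prox|| = 7.0779
Total = 8.5399


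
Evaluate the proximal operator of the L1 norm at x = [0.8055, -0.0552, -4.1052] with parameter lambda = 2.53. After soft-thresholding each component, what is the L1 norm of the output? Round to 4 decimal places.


Soft-thresholding with lambda = 2.53:
prox(0.8055) = sign(0.8055)*max(|0.8055| - 2.53, 0) = 0.0
prox(-0.0552) = sign(-0.0552)*max(|-0.0552| - 2.53, 0) = 0.0
prox(-4.1052) = sign(-4.1052)*max(|-4.1052| - 2.53, 0) = -1.5752
prox(x) = [0.0, 0.0, -1.5752]
||prox(x)||_1 = 0.0 + 0.0 + 1.5752 = 1.5752


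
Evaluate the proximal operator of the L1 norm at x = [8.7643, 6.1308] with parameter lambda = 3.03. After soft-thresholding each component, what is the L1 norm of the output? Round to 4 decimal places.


Soft-thresholding with lambda = 3.03:
prox(8.7643) = sign(8.7643)*max(|8.7643| - 3.03, 0) = 5.7343
prox(6.1308) = sign(6.1308)*max(|6.1308| - 3.03, 0) = 3.1008
prox(x) = [5.7343, 3.1008]
||prox(x)||_1 = 5.7343 + 3.1008 = 8.8351


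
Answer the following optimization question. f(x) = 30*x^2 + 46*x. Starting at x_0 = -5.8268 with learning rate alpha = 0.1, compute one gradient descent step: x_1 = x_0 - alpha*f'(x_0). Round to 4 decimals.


We compute the gradient at x_0 and apply the update.
f'(x) = 60*x + 46
f'(-5.8268) = 60*-5.8268 + 46 = -303.608
x_1 = -5.8268 - 0.1*-303.608 = 24.534


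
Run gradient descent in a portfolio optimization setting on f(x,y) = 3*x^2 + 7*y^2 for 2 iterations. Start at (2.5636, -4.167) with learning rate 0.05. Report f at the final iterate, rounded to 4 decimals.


Gradient descent on f(x,y) = 3*x^2 + 7*y^2.
Starting point: (2.5636, -4.167), alpha = 0.05
Step 1: grad_x = 2*3*2.5636 = 15.3816, grad_y = 2*7*-4.167 = -58.338
  x_1 = 2.5636 - 0.05*15.3816 = 1.7945
  y_1 = -4.167 - 0.05*-58.338 = -1.2501
Step 2: grad_x = 2*3*1.7945 = 10.7671, grad_y = 2*7*-1.2501 = -17.5014
  x_2 = 1.7945 - 0.05*10.7671 = 1.2562
  y_2 = -1.2501 - 0.05*-17.5014 = -0.375
f(1.2562, -0.375) = 3*1.2562^2 + 7*(-0.375)^2 = 5.7184


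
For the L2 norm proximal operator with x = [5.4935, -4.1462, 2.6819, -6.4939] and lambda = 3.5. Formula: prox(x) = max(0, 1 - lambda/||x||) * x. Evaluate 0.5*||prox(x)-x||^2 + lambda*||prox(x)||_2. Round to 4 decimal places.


Step 1: Compute ||x||.
||x|| = 9.8353
Step 2: Compute scaling factor.
scale = max(0, 1 - 3.5/9.8353) = 0.6441
Step 3: prox(x) = [3.5386, -2.6707, 1.7275, -4.183]
||prox(x)|| = 6.3353
Step 4: Proximal objective.
0.5*||prox-x||^2 = 6.125
lambda*||prox|| = 22.1736
Total = 28.2985


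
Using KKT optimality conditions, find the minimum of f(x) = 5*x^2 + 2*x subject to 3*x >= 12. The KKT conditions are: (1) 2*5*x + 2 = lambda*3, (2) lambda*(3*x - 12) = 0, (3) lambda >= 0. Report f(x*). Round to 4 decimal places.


Step 1: Try lambda = 0 (constraint inactive).
x_unc = -2/(2*5) = -0.2
Check: 3*-0.2 = -0.6 < 12 -- violated!
Step 2: Constraint must be active: 3*x = 12
x* = 12/3 = 4.0
lambda = (2*5*4.0 + 2)/3 = 14.0
Step 3: Compute optimal value.
f(x*) = 5*4.0^2 + 2*4.0 = 88.0


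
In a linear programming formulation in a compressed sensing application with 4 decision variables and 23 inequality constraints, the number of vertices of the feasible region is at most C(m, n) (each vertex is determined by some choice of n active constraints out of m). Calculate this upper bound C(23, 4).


Each vertex corresponds to some choice of n active constraints out of m, so the number of vertices is at most C(m, n) = m! / (n!(m-n)!).
m = 23, n = 4
Numerator: 23 * 22 * 21 * 20
Denominator: 4! = 24
C(23, 4) = 8855


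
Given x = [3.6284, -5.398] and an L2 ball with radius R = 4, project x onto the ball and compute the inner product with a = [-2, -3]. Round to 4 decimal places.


Step 1: Compute ||x|| (intermediates to 6 decimals).
||x|| = sqrt(3.6284^2 + (-5.398)^2) = 6.504129
Step 2: Project.
Since ||x|| > R, scale = R/||x|| = 4/6.504129 = 0.614994, proj(x) = scale * x
proj(x) = [2.231444, -3.319738]
Step 3: Dot product.
a^T * proj(x) = -2*2.231444 - 3*(-3.319738) = 5.4963


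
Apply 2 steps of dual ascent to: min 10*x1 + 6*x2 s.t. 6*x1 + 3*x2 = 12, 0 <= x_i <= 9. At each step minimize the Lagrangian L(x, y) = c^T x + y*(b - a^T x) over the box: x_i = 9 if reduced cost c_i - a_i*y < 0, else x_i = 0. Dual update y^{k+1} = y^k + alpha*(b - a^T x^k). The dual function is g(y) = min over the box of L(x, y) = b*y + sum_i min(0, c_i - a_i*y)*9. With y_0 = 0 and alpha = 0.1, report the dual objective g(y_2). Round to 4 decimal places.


Dual ascent for LP: min 10*x1 + 6*x2, 6*x1 + 3*x2 = 12, 0 <= x_i <= 9
Step 1: y^k = 0.0, reduced costs: (10.0, 6.0)
  x^k = (0.0, 0.0), subgradient = b - a^T x = 12.0
  y^{k+1} = 0.0 + 0.1*12.0 = 1.2
Step 2: y^k = 1.2, reduced costs: (2.8, 2.4)
  x^k = (0.0, 0.0), subgradient = b - a^T x = 12.0
  y^{k+1} = 1.2 + 0.1*12.0 = 2.4
Dual objective at y_2 = 2.4: reduced costs (-4.4, -1.2), box minimizer x = (9.0, 9.0)
g(y_2) = b*y + (c1 - a1*y)*x1 + (c2 - a2*y)*x2 = 12*2.4 + (-4.4)*9.0 + (-1.2)*9.0 = 28.8 - 39.6 - 10.8 = -21.6
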